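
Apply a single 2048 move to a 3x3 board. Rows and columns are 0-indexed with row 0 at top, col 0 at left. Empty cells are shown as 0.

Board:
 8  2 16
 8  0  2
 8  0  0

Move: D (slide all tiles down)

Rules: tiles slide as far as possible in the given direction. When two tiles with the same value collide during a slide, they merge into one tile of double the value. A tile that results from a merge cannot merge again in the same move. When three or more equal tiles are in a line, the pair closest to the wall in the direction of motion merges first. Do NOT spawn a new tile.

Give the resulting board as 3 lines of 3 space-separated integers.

Slide down:
col 0: [8, 8, 8] -> [0, 8, 16]
col 1: [2, 0, 0] -> [0, 0, 2]
col 2: [16, 2, 0] -> [0, 16, 2]

Answer:  0  0  0
 8  0 16
16  2  2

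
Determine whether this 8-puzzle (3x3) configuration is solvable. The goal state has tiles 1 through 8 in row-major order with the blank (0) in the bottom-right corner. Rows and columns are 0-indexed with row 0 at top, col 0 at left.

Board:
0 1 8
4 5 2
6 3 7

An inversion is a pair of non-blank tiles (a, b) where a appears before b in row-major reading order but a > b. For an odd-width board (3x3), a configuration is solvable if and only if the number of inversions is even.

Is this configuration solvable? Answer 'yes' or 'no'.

Answer: no

Derivation:
Inversions (pairs i<j in row-major order where tile[i] > tile[j] > 0): 11
11 is odd, so the puzzle is not solvable.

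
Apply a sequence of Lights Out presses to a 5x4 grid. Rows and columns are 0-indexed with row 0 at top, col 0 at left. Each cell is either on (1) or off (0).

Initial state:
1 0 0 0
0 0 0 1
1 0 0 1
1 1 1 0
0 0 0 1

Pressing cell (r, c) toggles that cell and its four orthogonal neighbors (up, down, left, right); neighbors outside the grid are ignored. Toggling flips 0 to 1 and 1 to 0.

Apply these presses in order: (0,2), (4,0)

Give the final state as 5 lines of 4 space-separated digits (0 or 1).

Answer: 1 1 1 1
0 0 1 1
1 0 0 1
0 1 1 0
1 1 0 1

Derivation:
After press 1 at (0,2):
1 1 1 1
0 0 1 1
1 0 0 1
1 1 1 0
0 0 0 1

After press 2 at (4,0):
1 1 1 1
0 0 1 1
1 0 0 1
0 1 1 0
1 1 0 1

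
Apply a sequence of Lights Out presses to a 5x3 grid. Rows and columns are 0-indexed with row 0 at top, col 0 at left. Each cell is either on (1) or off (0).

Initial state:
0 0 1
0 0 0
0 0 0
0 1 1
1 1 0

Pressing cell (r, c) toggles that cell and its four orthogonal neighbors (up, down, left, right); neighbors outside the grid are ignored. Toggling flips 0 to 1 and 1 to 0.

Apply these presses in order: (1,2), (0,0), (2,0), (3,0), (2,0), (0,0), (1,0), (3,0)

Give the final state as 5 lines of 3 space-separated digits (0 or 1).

Answer: 1 0 0
1 0 1
1 0 1
0 1 1
1 1 0

Derivation:
After press 1 at (1,2):
0 0 0
0 1 1
0 0 1
0 1 1
1 1 0

After press 2 at (0,0):
1 1 0
1 1 1
0 0 1
0 1 1
1 1 0

After press 3 at (2,0):
1 1 0
0 1 1
1 1 1
1 1 1
1 1 0

After press 4 at (3,0):
1 1 0
0 1 1
0 1 1
0 0 1
0 1 0

After press 5 at (2,0):
1 1 0
1 1 1
1 0 1
1 0 1
0 1 0

After press 6 at (0,0):
0 0 0
0 1 1
1 0 1
1 0 1
0 1 0

After press 7 at (1,0):
1 0 0
1 0 1
0 0 1
1 0 1
0 1 0

After press 8 at (3,0):
1 0 0
1 0 1
1 0 1
0 1 1
1 1 0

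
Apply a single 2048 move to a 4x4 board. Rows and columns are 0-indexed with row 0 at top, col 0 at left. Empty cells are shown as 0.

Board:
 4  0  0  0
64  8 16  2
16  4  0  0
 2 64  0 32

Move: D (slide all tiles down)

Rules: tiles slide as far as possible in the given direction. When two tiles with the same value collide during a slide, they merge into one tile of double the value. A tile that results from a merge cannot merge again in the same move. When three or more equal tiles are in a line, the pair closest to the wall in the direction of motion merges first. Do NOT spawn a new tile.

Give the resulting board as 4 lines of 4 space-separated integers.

Slide down:
col 0: [4, 64, 16, 2] -> [4, 64, 16, 2]
col 1: [0, 8, 4, 64] -> [0, 8, 4, 64]
col 2: [0, 16, 0, 0] -> [0, 0, 0, 16]
col 3: [0, 2, 0, 32] -> [0, 0, 2, 32]

Answer:  4  0  0  0
64  8  0  0
16  4  0  2
 2 64 16 32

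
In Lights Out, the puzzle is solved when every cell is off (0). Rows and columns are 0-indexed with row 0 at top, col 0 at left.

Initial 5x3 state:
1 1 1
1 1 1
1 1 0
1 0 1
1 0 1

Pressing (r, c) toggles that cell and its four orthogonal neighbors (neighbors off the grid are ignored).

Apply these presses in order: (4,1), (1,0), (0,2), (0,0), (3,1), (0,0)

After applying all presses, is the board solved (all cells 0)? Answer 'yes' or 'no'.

Answer: yes

Derivation:
After press 1 at (4,1):
1 1 1
1 1 1
1 1 0
1 1 1
0 1 0

After press 2 at (1,0):
0 1 1
0 0 1
0 1 0
1 1 1
0 1 0

After press 3 at (0,2):
0 0 0
0 0 0
0 1 0
1 1 1
0 1 0

After press 4 at (0,0):
1 1 0
1 0 0
0 1 0
1 1 1
0 1 0

After press 5 at (3,1):
1 1 0
1 0 0
0 0 0
0 0 0
0 0 0

After press 6 at (0,0):
0 0 0
0 0 0
0 0 0
0 0 0
0 0 0

Lights still on: 0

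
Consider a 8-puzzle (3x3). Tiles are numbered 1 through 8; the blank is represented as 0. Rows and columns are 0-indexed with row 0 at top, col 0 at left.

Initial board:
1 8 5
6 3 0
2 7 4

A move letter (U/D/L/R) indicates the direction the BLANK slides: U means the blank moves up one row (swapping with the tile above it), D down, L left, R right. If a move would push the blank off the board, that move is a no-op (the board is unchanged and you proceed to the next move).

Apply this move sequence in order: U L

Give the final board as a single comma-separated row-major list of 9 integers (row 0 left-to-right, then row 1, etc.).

After move 1 (U):
1 8 0
6 3 5
2 7 4

After move 2 (L):
1 0 8
6 3 5
2 7 4

Answer: 1, 0, 8, 6, 3, 5, 2, 7, 4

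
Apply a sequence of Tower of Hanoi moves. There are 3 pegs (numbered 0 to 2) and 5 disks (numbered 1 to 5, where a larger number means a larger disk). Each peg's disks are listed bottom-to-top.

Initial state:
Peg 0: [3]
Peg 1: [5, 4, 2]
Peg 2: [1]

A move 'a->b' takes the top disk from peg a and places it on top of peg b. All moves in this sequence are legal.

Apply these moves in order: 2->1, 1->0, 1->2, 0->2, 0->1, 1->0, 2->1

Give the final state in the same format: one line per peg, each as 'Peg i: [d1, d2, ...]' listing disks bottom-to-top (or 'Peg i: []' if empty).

Answer: Peg 0: [3]
Peg 1: [5, 4, 1]
Peg 2: [2]

Derivation:
After move 1 (2->1):
Peg 0: [3]
Peg 1: [5, 4, 2, 1]
Peg 2: []

After move 2 (1->0):
Peg 0: [3, 1]
Peg 1: [5, 4, 2]
Peg 2: []

After move 3 (1->2):
Peg 0: [3, 1]
Peg 1: [5, 4]
Peg 2: [2]

After move 4 (0->2):
Peg 0: [3]
Peg 1: [5, 4]
Peg 2: [2, 1]

After move 5 (0->1):
Peg 0: []
Peg 1: [5, 4, 3]
Peg 2: [2, 1]

After move 6 (1->0):
Peg 0: [3]
Peg 1: [5, 4]
Peg 2: [2, 1]

After move 7 (2->1):
Peg 0: [3]
Peg 1: [5, 4, 1]
Peg 2: [2]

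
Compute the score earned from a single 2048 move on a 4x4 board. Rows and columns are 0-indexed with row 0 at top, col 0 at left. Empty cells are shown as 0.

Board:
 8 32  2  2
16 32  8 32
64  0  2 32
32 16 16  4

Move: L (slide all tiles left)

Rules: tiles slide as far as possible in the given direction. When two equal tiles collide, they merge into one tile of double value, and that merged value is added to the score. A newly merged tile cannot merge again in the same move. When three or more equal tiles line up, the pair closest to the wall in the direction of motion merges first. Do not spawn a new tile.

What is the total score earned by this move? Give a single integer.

Answer: 36

Derivation:
Slide left:
row 0: [8, 32, 2, 2] -> [8, 32, 4, 0]  score +4 (running 4)
row 1: [16, 32, 8, 32] -> [16, 32, 8, 32]  score +0 (running 4)
row 2: [64, 0, 2, 32] -> [64, 2, 32, 0]  score +0 (running 4)
row 3: [32, 16, 16, 4] -> [32, 32, 4, 0]  score +32 (running 36)
Board after move:
 8 32  4  0
16 32  8 32
64  2 32  0
32 32  4  0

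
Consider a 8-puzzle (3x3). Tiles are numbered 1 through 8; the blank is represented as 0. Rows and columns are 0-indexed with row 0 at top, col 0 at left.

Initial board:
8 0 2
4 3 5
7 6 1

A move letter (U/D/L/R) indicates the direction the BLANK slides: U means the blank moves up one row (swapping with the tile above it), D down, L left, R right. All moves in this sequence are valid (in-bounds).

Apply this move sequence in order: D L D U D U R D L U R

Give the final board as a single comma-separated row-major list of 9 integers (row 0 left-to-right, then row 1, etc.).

After move 1 (D):
8 3 2
4 0 5
7 6 1

After move 2 (L):
8 3 2
0 4 5
7 6 1

After move 3 (D):
8 3 2
7 4 5
0 6 1

After move 4 (U):
8 3 2
0 4 5
7 6 1

After move 5 (D):
8 3 2
7 4 5
0 6 1

After move 6 (U):
8 3 2
0 4 5
7 6 1

After move 7 (R):
8 3 2
4 0 5
7 6 1

After move 8 (D):
8 3 2
4 6 5
7 0 1

After move 9 (L):
8 3 2
4 6 5
0 7 1

After move 10 (U):
8 3 2
0 6 5
4 7 1

After move 11 (R):
8 3 2
6 0 5
4 7 1

Answer: 8, 3, 2, 6, 0, 5, 4, 7, 1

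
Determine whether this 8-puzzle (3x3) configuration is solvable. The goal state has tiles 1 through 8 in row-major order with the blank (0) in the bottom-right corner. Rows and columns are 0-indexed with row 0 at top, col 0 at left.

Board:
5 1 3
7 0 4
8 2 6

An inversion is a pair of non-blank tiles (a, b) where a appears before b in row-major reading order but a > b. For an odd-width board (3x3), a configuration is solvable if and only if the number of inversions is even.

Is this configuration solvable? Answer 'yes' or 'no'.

Inversions (pairs i<j in row-major order where tile[i] > tile[j] > 0): 11
11 is odd, so the puzzle is not solvable.

Answer: no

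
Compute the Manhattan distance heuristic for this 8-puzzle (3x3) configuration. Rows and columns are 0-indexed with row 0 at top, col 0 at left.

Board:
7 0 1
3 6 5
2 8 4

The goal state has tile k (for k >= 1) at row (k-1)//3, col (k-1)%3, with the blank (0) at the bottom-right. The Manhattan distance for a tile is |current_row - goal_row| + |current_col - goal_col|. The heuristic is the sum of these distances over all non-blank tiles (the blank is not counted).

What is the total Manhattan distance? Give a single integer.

Answer: 15

Derivation:
Tile 7: (0,0)->(2,0) = 2
Tile 1: (0,2)->(0,0) = 2
Tile 3: (1,0)->(0,2) = 3
Tile 6: (1,1)->(1,2) = 1
Tile 5: (1,2)->(1,1) = 1
Tile 2: (2,0)->(0,1) = 3
Tile 8: (2,1)->(2,1) = 0
Tile 4: (2,2)->(1,0) = 3
Sum: 2 + 2 + 3 + 1 + 1 + 3 + 0 + 3 = 15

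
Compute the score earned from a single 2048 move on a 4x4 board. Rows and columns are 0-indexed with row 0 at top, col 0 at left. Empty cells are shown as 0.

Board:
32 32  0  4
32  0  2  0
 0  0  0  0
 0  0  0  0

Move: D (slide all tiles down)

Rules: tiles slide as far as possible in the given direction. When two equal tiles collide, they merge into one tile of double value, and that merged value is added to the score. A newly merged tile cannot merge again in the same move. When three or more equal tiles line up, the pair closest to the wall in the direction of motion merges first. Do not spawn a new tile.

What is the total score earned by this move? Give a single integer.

Slide down:
col 0: [32, 32, 0, 0] -> [0, 0, 0, 64]  score +64 (running 64)
col 1: [32, 0, 0, 0] -> [0, 0, 0, 32]  score +0 (running 64)
col 2: [0, 2, 0, 0] -> [0, 0, 0, 2]  score +0 (running 64)
col 3: [4, 0, 0, 0] -> [0, 0, 0, 4]  score +0 (running 64)
Board after move:
 0  0  0  0
 0  0  0  0
 0  0  0  0
64 32  2  4

Answer: 64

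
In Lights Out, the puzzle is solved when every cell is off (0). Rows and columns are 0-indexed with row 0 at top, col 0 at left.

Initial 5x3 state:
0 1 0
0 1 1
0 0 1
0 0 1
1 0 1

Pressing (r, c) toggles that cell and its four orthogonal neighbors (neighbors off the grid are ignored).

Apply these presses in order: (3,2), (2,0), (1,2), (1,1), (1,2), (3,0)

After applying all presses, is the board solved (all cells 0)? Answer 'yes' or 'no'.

After press 1 at (3,2):
0 1 0
0 1 1
0 0 0
0 1 0
1 0 0

After press 2 at (2,0):
0 1 0
1 1 1
1 1 0
1 1 0
1 0 0

After press 3 at (1,2):
0 1 1
1 0 0
1 1 1
1 1 0
1 0 0

After press 4 at (1,1):
0 0 1
0 1 1
1 0 1
1 1 0
1 0 0

After press 5 at (1,2):
0 0 0
0 0 0
1 0 0
1 1 0
1 0 0

After press 6 at (3,0):
0 0 0
0 0 0
0 0 0
0 0 0
0 0 0

Lights still on: 0

Answer: yes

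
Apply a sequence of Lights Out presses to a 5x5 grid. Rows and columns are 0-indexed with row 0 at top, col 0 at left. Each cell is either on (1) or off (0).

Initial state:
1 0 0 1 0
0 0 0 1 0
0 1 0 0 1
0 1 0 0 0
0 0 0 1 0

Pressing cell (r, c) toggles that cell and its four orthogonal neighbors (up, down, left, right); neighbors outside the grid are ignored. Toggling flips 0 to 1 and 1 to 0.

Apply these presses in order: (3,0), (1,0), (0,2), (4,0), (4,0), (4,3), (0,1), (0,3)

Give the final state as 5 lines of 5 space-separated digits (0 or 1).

After press 1 at (3,0):
1 0 0 1 0
0 0 0 1 0
1 1 0 0 1
1 0 0 0 0
1 0 0 1 0

After press 2 at (1,0):
0 0 0 1 0
1 1 0 1 0
0 1 0 0 1
1 0 0 0 0
1 0 0 1 0

After press 3 at (0,2):
0 1 1 0 0
1 1 1 1 0
0 1 0 0 1
1 0 0 0 0
1 0 0 1 0

After press 4 at (4,0):
0 1 1 0 0
1 1 1 1 0
0 1 0 0 1
0 0 0 0 0
0 1 0 1 0

After press 5 at (4,0):
0 1 1 0 0
1 1 1 1 0
0 1 0 0 1
1 0 0 0 0
1 0 0 1 0

After press 6 at (4,3):
0 1 1 0 0
1 1 1 1 0
0 1 0 0 1
1 0 0 1 0
1 0 1 0 1

After press 7 at (0,1):
1 0 0 0 0
1 0 1 1 0
0 1 0 0 1
1 0 0 1 0
1 0 1 0 1

After press 8 at (0,3):
1 0 1 1 1
1 0 1 0 0
0 1 0 0 1
1 0 0 1 0
1 0 1 0 1

Answer: 1 0 1 1 1
1 0 1 0 0
0 1 0 0 1
1 0 0 1 0
1 0 1 0 1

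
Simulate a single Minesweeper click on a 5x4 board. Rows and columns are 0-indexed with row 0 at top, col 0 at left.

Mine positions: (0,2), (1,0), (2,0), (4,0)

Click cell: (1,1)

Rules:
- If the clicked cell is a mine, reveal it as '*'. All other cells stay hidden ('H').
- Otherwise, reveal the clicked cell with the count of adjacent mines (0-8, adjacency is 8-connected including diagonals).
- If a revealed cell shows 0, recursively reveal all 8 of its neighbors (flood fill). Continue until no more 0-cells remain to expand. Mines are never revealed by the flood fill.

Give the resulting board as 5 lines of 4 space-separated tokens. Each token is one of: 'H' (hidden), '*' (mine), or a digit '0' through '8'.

H H H H
H 3 H H
H H H H
H H H H
H H H H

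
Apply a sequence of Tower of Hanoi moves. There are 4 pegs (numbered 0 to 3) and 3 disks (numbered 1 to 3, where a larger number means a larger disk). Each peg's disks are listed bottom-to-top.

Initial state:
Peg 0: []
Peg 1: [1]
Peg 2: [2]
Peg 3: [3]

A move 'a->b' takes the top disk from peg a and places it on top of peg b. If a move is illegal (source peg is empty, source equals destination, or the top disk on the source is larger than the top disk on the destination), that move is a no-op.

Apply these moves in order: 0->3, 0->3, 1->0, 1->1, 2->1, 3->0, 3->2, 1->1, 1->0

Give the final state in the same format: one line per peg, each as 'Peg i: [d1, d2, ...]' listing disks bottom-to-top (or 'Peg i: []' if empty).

After move 1 (0->3):
Peg 0: []
Peg 1: [1]
Peg 2: [2]
Peg 3: [3]

After move 2 (0->3):
Peg 0: []
Peg 1: [1]
Peg 2: [2]
Peg 3: [3]

After move 3 (1->0):
Peg 0: [1]
Peg 1: []
Peg 2: [2]
Peg 3: [3]

After move 4 (1->1):
Peg 0: [1]
Peg 1: []
Peg 2: [2]
Peg 3: [3]

After move 5 (2->1):
Peg 0: [1]
Peg 1: [2]
Peg 2: []
Peg 3: [3]

After move 6 (3->0):
Peg 0: [1]
Peg 1: [2]
Peg 2: []
Peg 3: [3]

After move 7 (3->2):
Peg 0: [1]
Peg 1: [2]
Peg 2: [3]
Peg 3: []

After move 8 (1->1):
Peg 0: [1]
Peg 1: [2]
Peg 2: [3]
Peg 3: []

After move 9 (1->0):
Peg 0: [1]
Peg 1: [2]
Peg 2: [3]
Peg 3: []

Answer: Peg 0: [1]
Peg 1: [2]
Peg 2: [3]
Peg 3: []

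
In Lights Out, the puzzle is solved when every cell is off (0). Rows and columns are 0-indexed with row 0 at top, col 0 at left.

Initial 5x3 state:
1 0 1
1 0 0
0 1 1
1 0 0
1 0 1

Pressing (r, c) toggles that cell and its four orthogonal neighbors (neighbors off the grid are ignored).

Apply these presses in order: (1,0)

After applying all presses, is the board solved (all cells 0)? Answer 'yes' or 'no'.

After press 1 at (1,0):
0 0 1
0 1 0
1 1 1
1 0 0
1 0 1

Lights still on: 8

Answer: no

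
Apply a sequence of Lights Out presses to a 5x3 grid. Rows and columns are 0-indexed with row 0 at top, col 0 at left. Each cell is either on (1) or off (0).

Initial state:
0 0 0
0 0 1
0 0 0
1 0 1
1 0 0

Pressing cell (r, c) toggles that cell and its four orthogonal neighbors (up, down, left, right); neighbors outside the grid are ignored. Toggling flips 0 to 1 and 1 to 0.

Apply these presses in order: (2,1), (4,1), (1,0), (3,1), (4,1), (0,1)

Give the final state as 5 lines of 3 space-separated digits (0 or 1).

Answer: 0 1 1
1 1 1
0 0 1
0 0 0
1 1 0

Derivation:
After press 1 at (2,1):
0 0 0
0 1 1
1 1 1
1 1 1
1 0 0

After press 2 at (4,1):
0 0 0
0 1 1
1 1 1
1 0 1
0 1 1

After press 3 at (1,0):
1 0 0
1 0 1
0 1 1
1 0 1
0 1 1

After press 4 at (3,1):
1 0 0
1 0 1
0 0 1
0 1 0
0 0 1

After press 5 at (4,1):
1 0 0
1 0 1
0 0 1
0 0 0
1 1 0

After press 6 at (0,1):
0 1 1
1 1 1
0 0 1
0 0 0
1 1 0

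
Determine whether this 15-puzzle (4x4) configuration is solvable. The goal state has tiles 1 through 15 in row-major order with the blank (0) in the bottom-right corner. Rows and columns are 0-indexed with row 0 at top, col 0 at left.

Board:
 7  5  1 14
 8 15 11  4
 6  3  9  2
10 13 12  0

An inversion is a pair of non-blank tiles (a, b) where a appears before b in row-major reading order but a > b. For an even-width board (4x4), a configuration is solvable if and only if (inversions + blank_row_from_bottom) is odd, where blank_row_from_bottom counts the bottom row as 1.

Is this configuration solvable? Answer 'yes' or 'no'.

Answer: yes

Derivation:
Inversions: 46
Blank is in row 3 (0-indexed from top), which is row 1 counting from the bottom (bottom = 1).
46 + 1 = 47, which is odd, so the puzzle is solvable.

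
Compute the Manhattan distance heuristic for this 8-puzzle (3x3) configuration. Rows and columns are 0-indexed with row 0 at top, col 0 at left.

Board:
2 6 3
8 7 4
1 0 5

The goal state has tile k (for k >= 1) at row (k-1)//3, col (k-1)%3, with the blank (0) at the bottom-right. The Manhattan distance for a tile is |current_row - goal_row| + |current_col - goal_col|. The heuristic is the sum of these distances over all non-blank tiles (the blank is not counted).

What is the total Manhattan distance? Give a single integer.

Tile 2: (0,0)->(0,1) = 1
Tile 6: (0,1)->(1,2) = 2
Tile 3: (0,2)->(0,2) = 0
Tile 8: (1,0)->(2,1) = 2
Tile 7: (1,1)->(2,0) = 2
Tile 4: (1,2)->(1,0) = 2
Tile 1: (2,0)->(0,0) = 2
Tile 5: (2,2)->(1,1) = 2
Sum: 1 + 2 + 0 + 2 + 2 + 2 + 2 + 2 = 13

Answer: 13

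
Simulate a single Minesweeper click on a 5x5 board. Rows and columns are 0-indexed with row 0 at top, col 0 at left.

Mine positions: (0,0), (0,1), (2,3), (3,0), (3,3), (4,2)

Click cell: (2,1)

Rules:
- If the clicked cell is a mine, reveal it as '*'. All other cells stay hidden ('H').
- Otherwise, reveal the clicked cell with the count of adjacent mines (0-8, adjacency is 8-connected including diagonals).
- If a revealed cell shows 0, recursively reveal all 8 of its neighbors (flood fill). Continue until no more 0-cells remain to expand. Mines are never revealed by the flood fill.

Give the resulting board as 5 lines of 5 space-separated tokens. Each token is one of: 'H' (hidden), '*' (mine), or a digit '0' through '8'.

H H H H H
H H H H H
H 1 H H H
H H H H H
H H H H H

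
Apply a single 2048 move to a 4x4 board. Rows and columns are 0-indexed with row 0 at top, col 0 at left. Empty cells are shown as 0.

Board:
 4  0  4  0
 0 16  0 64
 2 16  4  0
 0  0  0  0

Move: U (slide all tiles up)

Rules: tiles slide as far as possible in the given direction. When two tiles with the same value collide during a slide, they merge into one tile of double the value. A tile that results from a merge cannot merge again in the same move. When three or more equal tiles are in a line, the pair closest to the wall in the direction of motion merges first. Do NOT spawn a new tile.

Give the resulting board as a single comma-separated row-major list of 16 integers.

Answer: 4, 32, 8, 64, 2, 0, 0, 0, 0, 0, 0, 0, 0, 0, 0, 0

Derivation:
Slide up:
col 0: [4, 0, 2, 0] -> [4, 2, 0, 0]
col 1: [0, 16, 16, 0] -> [32, 0, 0, 0]
col 2: [4, 0, 4, 0] -> [8, 0, 0, 0]
col 3: [0, 64, 0, 0] -> [64, 0, 0, 0]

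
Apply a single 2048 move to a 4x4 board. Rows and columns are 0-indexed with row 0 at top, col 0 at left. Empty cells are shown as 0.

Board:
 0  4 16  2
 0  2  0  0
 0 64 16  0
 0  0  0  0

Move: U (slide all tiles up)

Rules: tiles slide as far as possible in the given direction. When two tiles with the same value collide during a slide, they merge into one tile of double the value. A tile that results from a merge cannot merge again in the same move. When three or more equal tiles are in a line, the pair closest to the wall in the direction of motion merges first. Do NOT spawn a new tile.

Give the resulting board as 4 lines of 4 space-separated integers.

Slide up:
col 0: [0, 0, 0, 0] -> [0, 0, 0, 0]
col 1: [4, 2, 64, 0] -> [4, 2, 64, 0]
col 2: [16, 0, 16, 0] -> [32, 0, 0, 0]
col 3: [2, 0, 0, 0] -> [2, 0, 0, 0]

Answer:  0  4 32  2
 0  2  0  0
 0 64  0  0
 0  0  0  0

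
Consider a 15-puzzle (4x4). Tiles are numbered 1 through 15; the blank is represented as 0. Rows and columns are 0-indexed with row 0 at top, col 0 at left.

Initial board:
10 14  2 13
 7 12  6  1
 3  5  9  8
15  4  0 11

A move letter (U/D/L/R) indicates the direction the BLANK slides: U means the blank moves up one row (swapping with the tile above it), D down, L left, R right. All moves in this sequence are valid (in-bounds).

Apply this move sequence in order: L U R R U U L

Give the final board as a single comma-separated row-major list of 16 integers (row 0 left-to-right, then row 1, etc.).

Answer: 10, 14, 0, 2, 7, 12, 6, 13, 3, 9, 8, 1, 15, 5, 4, 11

Derivation:
After move 1 (L):
10 14  2 13
 7 12  6  1
 3  5  9  8
15  0  4 11

After move 2 (U):
10 14  2 13
 7 12  6  1
 3  0  9  8
15  5  4 11

After move 3 (R):
10 14  2 13
 7 12  6  1
 3  9  0  8
15  5  4 11

After move 4 (R):
10 14  2 13
 7 12  6  1
 3  9  8  0
15  5  4 11

After move 5 (U):
10 14  2 13
 7 12  6  0
 3  9  8  1
15  5  4 11

After move 6 (U):
10 14  2  0
 7 12  6 13
 3  9  8  1
15  5  4 11

After move 7 (L):
10 14  0  2
 7 12  6 13
 3  9  8  1
15  5  4 11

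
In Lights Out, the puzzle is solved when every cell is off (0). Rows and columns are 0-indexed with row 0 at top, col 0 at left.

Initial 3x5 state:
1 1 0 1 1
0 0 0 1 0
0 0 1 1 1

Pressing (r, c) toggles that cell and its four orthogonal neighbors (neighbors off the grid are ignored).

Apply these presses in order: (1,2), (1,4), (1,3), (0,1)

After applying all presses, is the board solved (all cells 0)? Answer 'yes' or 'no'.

Answer: yes

Derivation:
After press 1 at (1,2):
1 1 1 1 1
0 1 1 0 0
0 0 0 1 1

After press 2 at (1,4):
1 1 1 1 0
0 1 1 1 1
0 0 0 1 0

After press 3 at (1,3):
1 1 1 0 0
0 1 0 0 0
0 0 0 0 0

After press 4 at (0,1):
0 0 0 0 0
0 0 0 0 0
0 0 0 0 0

Lights still on: 0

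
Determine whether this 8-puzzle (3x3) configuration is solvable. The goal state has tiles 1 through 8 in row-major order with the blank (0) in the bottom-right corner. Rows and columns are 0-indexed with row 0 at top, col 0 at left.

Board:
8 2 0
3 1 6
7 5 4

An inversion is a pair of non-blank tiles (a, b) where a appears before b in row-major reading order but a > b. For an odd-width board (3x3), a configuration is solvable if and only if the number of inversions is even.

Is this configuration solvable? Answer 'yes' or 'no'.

Inversions (pairs i<j in row-major order where tile[i] > tile[j] > 0): 14
14 is even, so the puzzle is solvable.

Answer: yes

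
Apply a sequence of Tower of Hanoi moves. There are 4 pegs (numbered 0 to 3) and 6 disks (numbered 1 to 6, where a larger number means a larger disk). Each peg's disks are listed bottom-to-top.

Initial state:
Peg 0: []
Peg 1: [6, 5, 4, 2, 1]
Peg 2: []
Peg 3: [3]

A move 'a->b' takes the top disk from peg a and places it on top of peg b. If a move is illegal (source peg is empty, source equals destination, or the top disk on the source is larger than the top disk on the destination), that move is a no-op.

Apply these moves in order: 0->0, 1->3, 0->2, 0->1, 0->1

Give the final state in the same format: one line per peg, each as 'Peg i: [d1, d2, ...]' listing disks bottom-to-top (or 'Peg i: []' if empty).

After move 1 (0->0):
Peg 0: []
Peg 1: [6, 5, 4, 2, 1]
Peg 2: []
Peg 3: [3]

After move 2 (1->3):
Peg 0: []
Peg 1: [6, 5, 4, 2]
Peg 2: []
Peg 3: [3, 1]

After move 3 (0->2):
Peg 0: []
Peg 1: [6, 5, 4, 2]
Peg 2: []
Peg 3: [3, 1]

After move 4 (0->1):
Peg 0: []
Peg 1: [6, 5, 4, 2]
Peg 2: []
Peg 3: [3, 1]

After move 5 (0->1):
Peg 0: []
Peg 1: [6, 5, 4, 2]
Peg 2: []
Peg 3: [3, 1]

Answer: Peg 0: []
Peg 1: [6, 5, 4, 2]
Peg 2: []
Peg 3: [3, 1]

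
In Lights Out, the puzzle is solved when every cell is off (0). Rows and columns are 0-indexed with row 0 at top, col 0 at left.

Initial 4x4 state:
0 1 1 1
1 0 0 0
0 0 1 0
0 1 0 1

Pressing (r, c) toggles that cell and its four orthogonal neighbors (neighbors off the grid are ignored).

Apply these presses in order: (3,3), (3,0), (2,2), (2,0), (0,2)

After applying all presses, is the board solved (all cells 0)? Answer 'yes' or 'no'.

After press 1 at (3,3):
0 1 1 1
1 0 0 0
0 0 1 1
0 1 1 0

After press 2 at (3,0):
0 1 1 1
1 0 0 0
1 0 1 1
1 0 1 0

After press 3 at (2,2):
0 1 1 1
1 0 1 0
1 1 0 0
1 0 0 0

After press 4 at (2,0):
0 1 1 1
0 0 1 0
0 0 0 0
0 0 0 0

After press 5 at (0,2):
0 0 0 0
0 0 0 0
0 0 0 0
0 0 0 0

Lights still on: 0

Answer: yes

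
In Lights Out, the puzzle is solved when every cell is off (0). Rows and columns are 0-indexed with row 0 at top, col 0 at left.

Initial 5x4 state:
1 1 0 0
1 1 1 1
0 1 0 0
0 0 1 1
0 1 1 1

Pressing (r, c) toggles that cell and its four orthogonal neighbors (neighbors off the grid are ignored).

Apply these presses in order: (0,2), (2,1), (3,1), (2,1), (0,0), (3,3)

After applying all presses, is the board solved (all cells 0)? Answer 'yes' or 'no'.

After press 1 at (0,2):
1 0 1 1
1 1 0 1
0 1 0 0
0 0 1 1
0 1 1 1

After press 2 at (2,1):
1 0 1 1
1 0 0 1
1 0 1 0
0 1 1 1
0 1 1 1

After press 3 at (3,1):
1 0 1 1
1 0 0 1
1 1 1 0
1 0 0 1
0 0 1 1

After press 4 at (2,1):
1 0 1 1
1 1 0 1
0 0 0 0
1 1 0 1
0 0 1 1

After press 5 at (0,0):
0 1 1 1
0 1 0 1
0 0 0 0
1 1 0 1
0 0 1 1

After press 6 at (3,3):
0 1 1 1
0 1 0 1
0 0 0 1
1 1 1 0
0 0 1 0

Lights still on: 10

Answer: no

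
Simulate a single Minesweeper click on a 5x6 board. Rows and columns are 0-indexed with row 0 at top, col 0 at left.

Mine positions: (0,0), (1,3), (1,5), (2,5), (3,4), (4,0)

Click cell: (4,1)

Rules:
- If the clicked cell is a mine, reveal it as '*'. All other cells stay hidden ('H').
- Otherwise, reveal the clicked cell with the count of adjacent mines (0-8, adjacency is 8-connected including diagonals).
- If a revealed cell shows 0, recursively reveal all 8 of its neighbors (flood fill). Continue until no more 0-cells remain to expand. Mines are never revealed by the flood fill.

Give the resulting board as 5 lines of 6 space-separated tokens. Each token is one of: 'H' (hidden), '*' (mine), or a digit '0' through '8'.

H H H H H H
H H H H H H
H H H H H H
H H H H H H
H 1 H H H H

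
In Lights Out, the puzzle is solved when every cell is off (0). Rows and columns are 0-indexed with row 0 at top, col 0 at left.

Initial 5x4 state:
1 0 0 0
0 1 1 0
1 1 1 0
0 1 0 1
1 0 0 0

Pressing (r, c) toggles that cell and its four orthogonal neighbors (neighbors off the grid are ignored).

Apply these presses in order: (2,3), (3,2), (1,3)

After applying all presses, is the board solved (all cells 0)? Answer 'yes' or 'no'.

After press 1 at (2,3):
1 0 0 0
0 1 1 1
1 1 0 1
0 1 0 0
1 0 0 0

After press 2 at (3,2):
1 0 0 0
0 1 1 1
1 1 1 1
0 0 1 1
1 0 1 0

After press 3 at (1,3):
1 0 0 1
0 1 0 0
1 1 1 0
0 0 1 1
1 0 1 0

Lights still on: 10

Answer: no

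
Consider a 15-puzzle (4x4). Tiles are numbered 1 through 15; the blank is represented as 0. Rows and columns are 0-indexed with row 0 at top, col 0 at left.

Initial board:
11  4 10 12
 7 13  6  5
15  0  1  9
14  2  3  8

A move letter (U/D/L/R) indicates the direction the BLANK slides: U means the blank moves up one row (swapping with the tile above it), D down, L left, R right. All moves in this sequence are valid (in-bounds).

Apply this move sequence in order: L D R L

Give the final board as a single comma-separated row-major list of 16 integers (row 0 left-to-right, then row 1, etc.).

After move 1 (L):
11  4 10 12
 7 13  6  5
 0 15  1  9
14  2  3  8

After move 2 (D):
11  4 10 12
 7 13  6  5
14 15  1  9
 0  2  3  8

After move 3 (R):
11  4 10 12
 7 13  6  5
14 15  1  9
 2  0  3  8

After move 4 (L):
11  4 10 12
 7 13  6  5
14 15  1  9
 0  2  3  8

Answer: 11, 4, 10, 12, 7, 13, 6, 5, 14, 15, 1, 9, 0, 2, 3, 8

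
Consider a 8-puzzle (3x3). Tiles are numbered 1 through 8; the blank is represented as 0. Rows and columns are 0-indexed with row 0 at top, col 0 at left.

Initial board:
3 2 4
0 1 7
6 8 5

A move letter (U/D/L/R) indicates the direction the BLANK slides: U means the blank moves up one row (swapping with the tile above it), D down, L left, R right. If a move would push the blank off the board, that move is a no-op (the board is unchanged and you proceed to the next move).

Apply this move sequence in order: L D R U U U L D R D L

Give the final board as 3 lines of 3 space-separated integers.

After move 1 (L):
3 2 4
0 1 7
6 8 5

After move 2 (D):
3 2 4
6 1 7
0 8 5

After move 3 (R):
3 2 4
6 1 7
8 0 5

After move 4 (U):
3 2 4
6 0 7
8 1 5

After move 5 (U):
3 0 4
6 2 7
8 1 5

After move 6 (U):
3 0 4
6 2 7
8 1 5

After move 7 (L):
0 3 4
6 2 7
8 1 5

After move 8 (D):
6 3 4
0 2 7
8 1 5

After move 9 (R):
6 3 4
2 0 7
8 1 5

After move 10 (D):
6 3 4
2 1 7
8 0 5

After move 11 (L):
6 3 4
2 1 7
0 8 5

Answer: 6 3 4
2 1 7
0 8 5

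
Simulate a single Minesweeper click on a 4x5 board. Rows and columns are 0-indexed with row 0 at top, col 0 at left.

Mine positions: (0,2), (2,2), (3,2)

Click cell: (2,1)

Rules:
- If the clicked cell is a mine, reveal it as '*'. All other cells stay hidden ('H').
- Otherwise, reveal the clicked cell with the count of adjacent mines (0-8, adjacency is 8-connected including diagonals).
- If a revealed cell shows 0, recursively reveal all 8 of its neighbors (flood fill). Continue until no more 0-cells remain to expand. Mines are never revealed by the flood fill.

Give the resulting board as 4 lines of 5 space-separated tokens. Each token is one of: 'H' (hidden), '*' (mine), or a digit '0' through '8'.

H H H H H
H H H H H
H 2 H H H
H H H H H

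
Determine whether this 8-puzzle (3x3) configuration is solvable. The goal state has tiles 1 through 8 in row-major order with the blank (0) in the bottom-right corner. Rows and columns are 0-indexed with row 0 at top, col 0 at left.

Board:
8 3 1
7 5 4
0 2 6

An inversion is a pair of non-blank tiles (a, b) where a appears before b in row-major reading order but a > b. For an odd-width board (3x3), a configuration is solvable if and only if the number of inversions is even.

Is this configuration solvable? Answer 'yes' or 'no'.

Inversions (pairs i<j in row-major order where tile[i] > tile[j] > 0): 16
16 is even, so the puzzle is solvable.

Answer: yes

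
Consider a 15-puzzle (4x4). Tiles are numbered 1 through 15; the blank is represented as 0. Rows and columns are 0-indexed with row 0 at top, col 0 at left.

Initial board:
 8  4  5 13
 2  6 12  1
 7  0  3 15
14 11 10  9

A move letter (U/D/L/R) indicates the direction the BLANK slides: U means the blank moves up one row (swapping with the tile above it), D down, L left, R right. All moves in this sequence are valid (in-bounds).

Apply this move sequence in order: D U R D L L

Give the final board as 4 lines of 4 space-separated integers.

After move 1 (D):
 8  4  5 13
 2  6 12  1
 7 11  3 15
14  0 10  9

After move 2 (U):
 8  4  5 13
 2  6 12  1
 7  0  3 15
14 11 10  9

After move 3 (R):
 8  4  5 13
 2  6 12  1
 7  3  0 15
14 11 10  9

After move 4 (D):
 8  4  5 13
 2  6 12  1
 7  3 10 15
14 11  0  9

After move 5 (L):
 8  4  5 13
 2  6 12  1
 7  3 10 15
14  0 11  9

After move 6 (L):
 8  4  5 13
 2  6 12  1
 7  3 10 15
 0 14 11  9

Answer:  8  4  5 13
 2  6 12  1
 7  3 10 15
 0 14 11  9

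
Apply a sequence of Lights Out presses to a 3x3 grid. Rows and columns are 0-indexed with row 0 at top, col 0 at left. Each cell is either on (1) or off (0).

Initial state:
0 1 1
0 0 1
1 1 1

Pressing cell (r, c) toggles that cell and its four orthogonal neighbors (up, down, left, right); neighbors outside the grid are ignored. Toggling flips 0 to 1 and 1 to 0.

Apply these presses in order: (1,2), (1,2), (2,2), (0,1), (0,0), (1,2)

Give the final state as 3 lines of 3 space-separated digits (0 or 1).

Answer: 0 1 1
1 0 1
1 0 1

Derivation:
After press 1 at (1,2):
0 1 0
0 1 0
1 1 0

After press 2 at (1,2):
0 1 1
0 0 1
1 1 1

After press 3 at (2,2):
0 1 1
0 0 0
1 0 0

After press 4 at (0,1):
1 0 0
0 1 0
1 0 0

After press 5 at (0,0):
0 1 0
1 1 0
1 0 0

After press 6 at (1,2):
0 1 1
1 0 1
1 0 1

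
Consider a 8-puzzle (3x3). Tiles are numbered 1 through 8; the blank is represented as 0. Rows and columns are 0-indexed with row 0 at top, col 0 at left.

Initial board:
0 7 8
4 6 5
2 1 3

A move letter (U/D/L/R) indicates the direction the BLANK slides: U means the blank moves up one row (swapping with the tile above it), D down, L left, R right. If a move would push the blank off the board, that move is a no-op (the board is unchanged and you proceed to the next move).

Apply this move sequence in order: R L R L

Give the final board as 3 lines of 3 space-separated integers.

Answer: 0 7 8
4 6 5
2 1 3

Derivation:
After move 1 (R):
7 0 8
4 6 5
2 1 3

After move 2 (L):
0 7 8
4 6 5
2 1 3

After move 3 (R):
7 0 8
4 6 5
2 1 3

After move 4 (L):
0 7 8
4 6 5
2 1 3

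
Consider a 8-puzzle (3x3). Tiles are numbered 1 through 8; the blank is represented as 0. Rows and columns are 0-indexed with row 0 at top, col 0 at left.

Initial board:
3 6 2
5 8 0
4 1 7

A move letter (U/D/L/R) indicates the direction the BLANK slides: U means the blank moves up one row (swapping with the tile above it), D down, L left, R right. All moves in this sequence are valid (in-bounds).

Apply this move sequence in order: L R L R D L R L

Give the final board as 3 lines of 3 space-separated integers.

After move 1 (L):
3 6 2
5 0 8
4 1 7

After move 2 (R):
3 6 2
5 8 0
4 1 7

After move 3 (L):
3 6 2
5 0 8
4 1 7

After move 4 (R):
3 6 2
5 8 0
4 1 7

After move 5 (D):
3 6 2
5 8 7
4 1 0

After move 6 (L):
3 6 2
5 8 7
4 0 1

After move 7 (R):
3 6 2
5 8 7
4 1 0

After move 8 (L):
3 6 2
5 8 7
4 0 1

Answer: 3 6 2
5 8 7
4 0 1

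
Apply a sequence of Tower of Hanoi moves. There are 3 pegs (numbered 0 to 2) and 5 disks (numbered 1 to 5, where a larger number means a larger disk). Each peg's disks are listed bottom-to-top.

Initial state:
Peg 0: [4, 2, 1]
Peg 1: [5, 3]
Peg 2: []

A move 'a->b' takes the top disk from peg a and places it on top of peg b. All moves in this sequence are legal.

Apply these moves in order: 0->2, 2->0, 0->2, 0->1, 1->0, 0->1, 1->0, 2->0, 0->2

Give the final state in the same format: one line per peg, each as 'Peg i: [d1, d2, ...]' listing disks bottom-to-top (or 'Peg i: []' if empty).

After move 1 (0->2):
Peg 0: [4, 2]
Peg 1: [5, 3]
Peg 2: [1]

After move 2 (2->0):
Peg 0: [4, 2, 1]
Peg 1: [5, 3]
Peg 2: []

After move 3 (0->2):
Peg 0: [4, 2]
Peg 1: [5, 3]
Peg 2: [1]

After move 4 (0->1):
Peg 0: [4]
Peg 1: [5, 3, 2]
Peg 2: [1]

After move 5 (1->0):
Peg 0: [4, 2]
Peg 1: [5, 3]
Peg 2: [1]

After move 6 (0->1):
Peg 0: [4]
Peg 1: [5, 3, 2]
Peg 2: [1]

After move 7 (1->0):
Peg 0: [4, 2]
Peg 1: [5, 3]
Peg 2: [1]

After move 8 (2->0):
Peg 0: [4, 2, 1]
Peg 1: [5, 3]
Peg 2: []

After move 9 (0->2):
Peg 0: [4, 2]
Peg 1: [5, 3]
Peg 2: [1]

Answer: Peg 0: [4, 2]
Peg 1: [5, 3]
Peg 2: [1]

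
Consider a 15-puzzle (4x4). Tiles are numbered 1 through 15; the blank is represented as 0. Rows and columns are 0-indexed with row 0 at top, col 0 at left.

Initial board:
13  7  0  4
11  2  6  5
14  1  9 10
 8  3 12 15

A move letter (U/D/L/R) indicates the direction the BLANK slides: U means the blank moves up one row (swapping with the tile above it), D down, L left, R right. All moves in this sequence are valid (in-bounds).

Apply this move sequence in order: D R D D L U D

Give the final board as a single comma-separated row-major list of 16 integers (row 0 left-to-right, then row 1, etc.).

After move 1 (D):
13  7  6  4
11  2  0  5
14  1  9 10
 8  3 12 15

After move 2 (R):
13  7  6  4
11  2  5  0
14  1  9 10
 8  3 12 15

After move 3 (D):
13  7  6  4
11  2  5 10
14  1  9  0
 8  3 12 15

After move 4 (D):
13  7  6  4
11  2  5 10
14  1  9 15
 8  3 12  0

After move 5 (L):
13  7  6  4
11  2  5 10
14  1  9 15
 8  3  0 12

After move 6 (U):
13  7  6  4
11  2  5 10
14  1  0 15
 8  3  9 12

After move 7 (D):
13  7  6  4
11  2  5 10
14  1  9 15
 8  3  0 12

Answer: 13, 7, 6, 4, 11, 2, 5, 10, 14, 1, 9, 15, 8, 3, 0, 12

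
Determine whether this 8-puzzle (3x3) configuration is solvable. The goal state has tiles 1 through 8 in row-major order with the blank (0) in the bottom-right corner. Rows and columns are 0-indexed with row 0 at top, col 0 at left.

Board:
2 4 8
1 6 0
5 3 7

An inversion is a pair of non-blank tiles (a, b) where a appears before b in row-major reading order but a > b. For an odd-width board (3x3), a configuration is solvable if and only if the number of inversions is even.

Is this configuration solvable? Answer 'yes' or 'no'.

Answer: no

Derivation:
Inversions (pairs i<j in row-major order where tile[i] > tile[j] > 0): 11
11 is odd, so the puzzle is not solvable.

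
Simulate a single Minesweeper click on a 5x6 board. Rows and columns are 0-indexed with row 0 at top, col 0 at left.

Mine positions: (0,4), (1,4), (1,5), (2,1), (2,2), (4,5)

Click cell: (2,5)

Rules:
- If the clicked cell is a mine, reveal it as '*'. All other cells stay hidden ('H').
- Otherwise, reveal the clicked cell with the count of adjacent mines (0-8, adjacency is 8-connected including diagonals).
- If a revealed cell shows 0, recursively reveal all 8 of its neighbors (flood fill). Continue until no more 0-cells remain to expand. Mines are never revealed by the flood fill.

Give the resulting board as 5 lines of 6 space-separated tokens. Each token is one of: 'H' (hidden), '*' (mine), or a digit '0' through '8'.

H H H H H H
H H H H H H
H H H H H 2
H H H H H H
H H H H H H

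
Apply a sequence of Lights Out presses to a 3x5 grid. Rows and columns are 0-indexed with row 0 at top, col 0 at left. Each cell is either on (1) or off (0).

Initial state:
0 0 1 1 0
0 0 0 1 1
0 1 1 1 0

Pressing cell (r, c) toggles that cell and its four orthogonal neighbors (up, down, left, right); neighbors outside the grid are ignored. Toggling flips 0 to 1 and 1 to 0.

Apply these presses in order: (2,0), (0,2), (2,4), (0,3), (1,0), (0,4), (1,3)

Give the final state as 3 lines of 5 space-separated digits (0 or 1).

After press 1 at (2,0):
0 0 1 1 0
1 0 0 1 1
1 0 1 1 0

After press 2 at (0,2):
0 1 0 0 0
1 0 1 1 1
1 0 1 1 0

After press 3 at (2,4):
0 1 0 0 0
1 0 1 1 0
1 0 1 0 1

After press 4 at (0,3):
0 1 1 1 1
1 0 1 0 0
1 0 1 0 1

After press 5 at (1,0):
1 1 1 1 1
0 1 1 0 0
0 0 1 0 1

After press 6 at (0,4):
1 1 1 0 0
0 1 1 0 1
0 0 1 0 1

After press 7 at (1,3):
1 1 1 1 0
0 1 0 1 0
0 0 1 1 1

Answer: 1 1 1 1 0
0 1 0 1 0
0 0 1 1 1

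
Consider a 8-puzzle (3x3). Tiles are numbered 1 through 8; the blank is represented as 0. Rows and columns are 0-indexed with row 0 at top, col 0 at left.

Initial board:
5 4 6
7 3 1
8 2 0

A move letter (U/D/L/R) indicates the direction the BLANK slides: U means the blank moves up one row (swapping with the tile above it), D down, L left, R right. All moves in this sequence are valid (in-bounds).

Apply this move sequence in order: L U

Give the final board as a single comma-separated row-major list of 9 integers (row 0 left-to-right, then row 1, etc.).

After move 1 (L):
5 4 6
7 3 1
8 0 2

After move 2 (U):
5 4 6
7 0 1
8 3 2

Answer: 5, 4, 6, 7, 0, 1, 8, 3, 2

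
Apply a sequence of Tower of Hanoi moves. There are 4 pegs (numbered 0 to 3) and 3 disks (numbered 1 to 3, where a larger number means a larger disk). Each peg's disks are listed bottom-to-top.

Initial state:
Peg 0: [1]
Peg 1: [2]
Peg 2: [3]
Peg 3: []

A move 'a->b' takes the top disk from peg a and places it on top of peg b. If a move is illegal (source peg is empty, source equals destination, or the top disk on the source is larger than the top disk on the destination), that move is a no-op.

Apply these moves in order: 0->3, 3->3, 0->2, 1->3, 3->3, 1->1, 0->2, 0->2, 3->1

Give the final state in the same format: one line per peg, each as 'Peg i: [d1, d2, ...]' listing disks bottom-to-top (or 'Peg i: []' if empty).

Answer: Peg 0: []
Peg 1: [2, 1]
Peg 2: [3]
Peg 3: []

Derivation:
After move 1 (0->3):
Peg 0: []
Peg 1: [2]
Peg 2: [3]
Peg 3: [1]

After move 2 (3->3):
Peg 0: []
Peg 1: [2]
Peg 2: [3]
Peg 3: [1]

After move 3 (0->2):
Peg 0: []
Peg 1: [2]
Peg 2: [3]
Peg 3: [1]

After move 4 (1->3):
Peg 0: []
Peg 1: [2]
Peg 2: [3]
Peg 3: [1]

After move 5 (3->3):
Peg 0: []
Peg 1: [2]
Peg 2: [3]
Peg 3: [1]

After move 6 (1->1):
Peg 0: []
Peg 1: [2]
Peg 2: [3]
Peg 3: [1]

After move 7 (0->2):
Peg 0: []
Peg 1: [2]
Peg 2: [3]
Peg 3: [1]

After move 8 (0->2):
Peg 0: []
Peg 1: [2]
Peg 2: [3]
Peg 3: [1]

After move 9 (3->1):
Peg 0: []
Peg 1: [2, 1]
Peg 2: [3]
Peg 3: []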